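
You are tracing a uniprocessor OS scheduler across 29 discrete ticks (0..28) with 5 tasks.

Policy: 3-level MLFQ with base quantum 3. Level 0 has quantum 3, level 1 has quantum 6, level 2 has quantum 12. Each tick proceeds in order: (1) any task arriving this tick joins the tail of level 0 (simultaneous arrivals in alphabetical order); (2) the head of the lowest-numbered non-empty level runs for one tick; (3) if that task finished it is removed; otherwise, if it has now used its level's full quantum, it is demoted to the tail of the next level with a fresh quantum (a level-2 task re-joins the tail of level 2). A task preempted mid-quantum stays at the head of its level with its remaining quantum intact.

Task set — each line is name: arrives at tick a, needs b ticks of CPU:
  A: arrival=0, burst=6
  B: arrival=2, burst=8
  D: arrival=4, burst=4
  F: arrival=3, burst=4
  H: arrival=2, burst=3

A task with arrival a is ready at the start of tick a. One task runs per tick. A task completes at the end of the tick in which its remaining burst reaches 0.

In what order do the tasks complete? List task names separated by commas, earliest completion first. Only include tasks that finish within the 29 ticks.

t=0: L0/L1/L2 = A/-/- → run A
t=1: L0/L1/L2 = A/-/- → run A
t=2: L0/L1/L2 = ABH/-/- → run A
t=3: L0/L1/L2 = BHF/A/- → run B
t=4: L0/L1/L2 = BHFD/A/- → run B
t=5: L0/L1/L2 = BHFD/A/- → run B
t=6: L0/L1/L2 = HFD/AB/- → run H
t=7: L0/L1/L2 = HFD/AB/- → run H
t=8: L0/L1/L2 = HFD/AB/- → run H
t=9: L0/L1/L2 = FD/AB/- → run F
t=10: L0/L1/L2 = FD/AB/- → run F
t=11: L0/L1/L2 = FD/AB/- → run F
t=12: L0/L1/L2 = D/ABF/- → run D
t=13: L0/L1/L2 = D/ABF/- → run D
t=14: L0/L1/L2 = D/ABF/- → run D
t=15: L0/L1/L2 = -/ABFD/- → run A
t=16: L0/L1/L2 = -/ABFD/- → run A
t=17: L0/L1/L2 = -/ABFD/- → run A
t=18: L0/L1/L2 = -/BFD/- → run B
t=19: L0/L1/L2 = -/BFD/- → run B
t=20: L0/L1/L2 = -/BFD/- → run B
t=21: L0/L1/L2 = -/BFD/- → run B
t=22: L0/L1/L2 = -/BFD/- → run B
t=23: L0/L1/L2 = -/FD/- → run F
t=24: L0/L1/L2 = -/D/- → run D
t=25: (idle)
t=26: (idle)
t=27: (idle)
t=28: (idle)

completion order = H, A, B, F, D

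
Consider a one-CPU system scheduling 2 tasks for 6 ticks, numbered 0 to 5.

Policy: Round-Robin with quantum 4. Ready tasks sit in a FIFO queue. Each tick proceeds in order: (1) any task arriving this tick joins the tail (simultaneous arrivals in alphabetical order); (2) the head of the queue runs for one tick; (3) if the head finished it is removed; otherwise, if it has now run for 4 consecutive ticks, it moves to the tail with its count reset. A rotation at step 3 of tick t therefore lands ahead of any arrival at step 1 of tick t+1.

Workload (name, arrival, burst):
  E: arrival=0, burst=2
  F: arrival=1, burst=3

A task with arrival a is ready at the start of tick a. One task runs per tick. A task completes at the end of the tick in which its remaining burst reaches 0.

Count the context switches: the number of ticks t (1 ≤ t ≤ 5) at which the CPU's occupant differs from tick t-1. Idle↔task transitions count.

t=0: queue=[E] q_used=0 → run E
t=1: queue=[E,F] q_used=1 → run E
t=2: queue=[F] q_used=0 → run F
t=3: queue=[F] q_used=1 → run F
t=4: queue=[F] q_used=2 → run F
t=5: (idle)

context switches = 2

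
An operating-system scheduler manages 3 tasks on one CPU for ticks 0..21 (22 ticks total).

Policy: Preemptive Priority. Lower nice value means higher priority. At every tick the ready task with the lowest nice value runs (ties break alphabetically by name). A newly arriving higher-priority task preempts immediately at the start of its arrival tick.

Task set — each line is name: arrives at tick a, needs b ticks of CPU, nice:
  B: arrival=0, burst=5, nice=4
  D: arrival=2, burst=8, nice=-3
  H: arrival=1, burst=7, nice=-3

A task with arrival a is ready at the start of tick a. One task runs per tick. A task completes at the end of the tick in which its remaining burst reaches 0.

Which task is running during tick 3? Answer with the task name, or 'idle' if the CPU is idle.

running at tick 3 = D

t=0: ready={B} → run B
t=1: ready={B,H} → run H
t=2: ready={B,D,H} → run D
t=3: ready={B,D,H} → run D
t=4: ready={B,D,H} → run D
t=5: ready={B,D,H} → run D
t=6: ready={B,D,H} → run D
t=7: ready={B,D,H} → run D
t=8: ready={B,D,H} → run D
t=9: ready={B,D,H} → run D
t=10: ready={B,H} → run H
t=11: ready={B,H} → run H
t=12: ready={B,H} → run H
t=13: ready={B,H} → run H
t=14: ready={B,H} → run H
t=15: ready={B,H} → run H
t=16: ready={B} → run B
t=17: ready={B} → run B
t=18: ready={B} → run B
t=19: ready={B} → run B
t=20: (idle)
t=21: (idle)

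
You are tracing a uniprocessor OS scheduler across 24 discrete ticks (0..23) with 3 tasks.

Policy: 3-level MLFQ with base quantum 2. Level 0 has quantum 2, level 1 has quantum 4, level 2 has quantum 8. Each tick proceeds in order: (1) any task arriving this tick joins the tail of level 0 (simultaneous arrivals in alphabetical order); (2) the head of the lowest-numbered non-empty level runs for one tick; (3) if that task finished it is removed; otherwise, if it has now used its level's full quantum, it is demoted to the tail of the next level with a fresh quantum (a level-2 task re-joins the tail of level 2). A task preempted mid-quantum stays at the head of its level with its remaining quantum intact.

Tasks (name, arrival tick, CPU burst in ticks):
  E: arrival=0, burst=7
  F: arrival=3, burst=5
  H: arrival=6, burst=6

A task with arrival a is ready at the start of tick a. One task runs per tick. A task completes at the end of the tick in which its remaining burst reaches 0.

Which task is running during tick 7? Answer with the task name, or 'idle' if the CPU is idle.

running at tick 7 = H

t=0: L0/L1/L2 = E/-/- → run E
t=1: L0/L1/L2 = E/-/- → run E
t=2: L0/L1/L2 = -/E/- → run E
t=3: L0/L1/L2 = F/E/- → run F
t=4: L0/L1/L2 = F/E/- → run F
t=5: L0/L1/L2 = -/EF/- → run E
t=6: L0/L1/L2 = H/EF/- → run H
t=7: L0/L1/L2 = H/EF/- → run H
t=8: L0/L1/L2 = -/EFH/- → run E
t=9: L0/L1/L2 = -/EFH/- → run E
t=10: L0/L1/L2 = -/FH/E → run F
t=11: L0/L1/L2 = -/FH/E → run F
t=12: L0/L1/L2 = -/FH/E → run F
t=13: L0/L1/L2 = -/H/E → run H
t=14: L0/L1/L2 = -/H/E → run H
t=15: L0/L1/L2 = -/H/E → run H
t=16: L0/L1/L2 = -/H/E → run H
t=17: L0/L1/L2 = -/-/E → run E
t=18: (idle)
t=19: (idle)
t=20: (idle)
t=21: (idle)
t=22: (idle)
t=23: (idle)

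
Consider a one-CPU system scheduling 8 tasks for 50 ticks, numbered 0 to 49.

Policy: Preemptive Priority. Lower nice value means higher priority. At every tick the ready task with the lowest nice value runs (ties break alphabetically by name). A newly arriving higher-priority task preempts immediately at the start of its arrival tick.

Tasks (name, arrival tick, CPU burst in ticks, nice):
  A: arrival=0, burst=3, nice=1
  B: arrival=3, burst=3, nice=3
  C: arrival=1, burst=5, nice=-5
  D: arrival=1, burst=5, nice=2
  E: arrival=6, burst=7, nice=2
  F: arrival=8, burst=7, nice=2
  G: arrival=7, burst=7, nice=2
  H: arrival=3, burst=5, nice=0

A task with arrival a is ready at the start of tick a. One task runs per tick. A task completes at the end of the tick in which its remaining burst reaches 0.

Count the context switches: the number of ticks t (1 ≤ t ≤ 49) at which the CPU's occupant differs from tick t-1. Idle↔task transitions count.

t=0: ready={A} → run A
t=1: ready={A,C,D} → run C
t=2: ready={A,C,D} → run C
t=3: ready={A,B,C,D,H} → run C
t=4: ready={A,B,C,D,H} → run C
t=5: ready={A,B,C,D,H} → run C
t=6: ready={A,B,D,E,H} → run H
t=7: ready={A,B,D,E,G,H} → run H
t=8: ready={A,B,D,E,F,G,H} → run H
t=9: ready={A,B,D,E,F,G,H} → run H
t=10: ready={A,B,D,E,F,G,H} → run H
t=11: ready={A,B,D,E,F,G} → run A
t=12: ready={A,B,D,E,F,G} → run A
t=13: ready={B,D,E,F,G} → run D
t=14: ready={B,D,E,F,G} → run D
t=15: ready={B,D,E,F,G} → run D
t=16: ready={B,D,E,F,G} → run D
t=17: ready={B,D,E,F,G} → run D
t=18: ready={B,E,F,G} → run E
t=19: ready={B,E,F,G} → run E
t=20: ready={B,E,F,G} → run E
t=21: ready={B,E,F,G} → run E
t=22: ready={B,E,F,G} → run E
t=23: ready={B,E,F,G} → run E
t=24: ready={B,E,F,G} → run E
t=25: ready={B,F,G} → run F
t=26: ready={B,F,G} → run F
t=27: ready={B,F,G} → run F
t=28: ready={B,F,G} → run F
t=29: ready={B,F,G} → run F
t=30: ready={B,F,G} → run F
t=31: ready={B,F,G} → run F
t=32: ready={B,G} → run G
t=33: ready={B,G} → run G
t=34: ready={B,G} → run G
t=35: ready={B,G} → run G
t=36: ready={B,G} → run G
t=37: ready={B,G} → run G
t=38: ready={B,G} → run G
t=39: ready={B} → run B
t=40: ready={B} → run B
t=41: ready={B} → run B
t=42: (idle)
t=43: (idle)
t=44: (idle)
t=45: (idle)
t=46: (idle)
t=47: (idle)
t=48: (idle)
t=49: (idle)

context switches = 9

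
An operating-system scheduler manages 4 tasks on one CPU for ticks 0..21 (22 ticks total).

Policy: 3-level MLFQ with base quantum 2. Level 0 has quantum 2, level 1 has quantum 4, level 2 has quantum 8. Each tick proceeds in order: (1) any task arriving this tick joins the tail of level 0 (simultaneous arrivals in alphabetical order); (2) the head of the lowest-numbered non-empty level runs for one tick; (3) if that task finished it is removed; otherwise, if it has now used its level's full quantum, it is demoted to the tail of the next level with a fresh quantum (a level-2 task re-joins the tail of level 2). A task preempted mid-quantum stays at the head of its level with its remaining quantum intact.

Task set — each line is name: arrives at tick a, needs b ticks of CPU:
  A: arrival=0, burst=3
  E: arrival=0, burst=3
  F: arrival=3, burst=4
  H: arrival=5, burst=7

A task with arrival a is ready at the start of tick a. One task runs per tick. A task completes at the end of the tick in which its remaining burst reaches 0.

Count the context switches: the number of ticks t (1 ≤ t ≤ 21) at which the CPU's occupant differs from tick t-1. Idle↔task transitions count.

t=0: L0/L1/L2 = AE/-/- → run A
t=1: L0/L1/L2 = AE/-/- → run A
t=2: L0/L1/L2 = E/A/- → run E
t=3: L0/L1/L2 = EF/A/- → run E
t=4: L0/L1/L2 = F/AE/- → run F
t=5: L0/L1/L2 = FH/AE/- → run F
t=6: L0/L1/L2 = H/AEF/- → run H
t=7: L0/L1/L2 = H/AEF/- → run H
t=8: L0/L1/L2 = -/AEFH/- → run A
t=9: L0/L1/L2 = -/EFH/- → run E
t=10: L0/L1/L2 = -/FH/- → run F
t=11: L0/L1/L2 = -/FH/- → run F
t=12: L0/L1/L2 = -/H/- → run H
t=13: L0/L1/L2 = -/H/- → run H
t=14: L0/L1/L2 = -/H/- → run H
t=15: L0/L1/L2 = -/H/- → run H
t=16: L0/L1/L2 = -/-/H → run H
t=17: (idle)
t=18: (idle)
t=19: (idle)
t=20: (idle)
t=21: (idle)

context switches = 8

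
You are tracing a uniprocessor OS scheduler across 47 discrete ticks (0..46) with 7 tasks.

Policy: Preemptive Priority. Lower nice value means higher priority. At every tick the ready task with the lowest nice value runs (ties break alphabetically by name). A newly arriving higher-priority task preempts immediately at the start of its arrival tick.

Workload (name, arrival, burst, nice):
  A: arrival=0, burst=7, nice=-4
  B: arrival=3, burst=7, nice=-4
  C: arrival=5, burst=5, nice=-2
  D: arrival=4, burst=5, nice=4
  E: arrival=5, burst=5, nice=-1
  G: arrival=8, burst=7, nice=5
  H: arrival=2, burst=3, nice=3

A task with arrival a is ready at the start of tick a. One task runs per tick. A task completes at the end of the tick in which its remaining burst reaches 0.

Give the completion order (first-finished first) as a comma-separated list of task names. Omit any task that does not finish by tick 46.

t=0: ready={A} → run A
t=1: ready={A} → run A
t=2: ready={A,H} → run A
t=3: ready={A,B,H} → run A
t=4: ready={A,B,D,H} → run A
t=5: ready={A,B,C,D,E,H} → run A
t=6: ready={A,B,C,D,E,H} → run A
t=7: ready={B,C,D,E,H} → run B
t=8: ready={B,C,D,E,G,H} → run B
t=9: ready={B,C,D,E,G,H} → run B
t=10: ready={B,C,D,E,G,H} → run B
t=11: ready={B,C,D,E,G,H} → run B
t=12: ready={B,C,D,E,G,H} → run B
t=13: ready={B,C,D,E,G,H} → run B
t=14: ready={C,D,E,G,H} → run C
t=15: ready={C,D,E,G,H} → run C
t=16: ready={C,D,E,G,H} → run C
t=17: ready={C,D,E,G,H} → run C
t=18: ready={C,D,E,G,H} → run C
t=19: ready={D,E,G,H} → run E
t=20: ready={D,E,G,H} → run E
t=21: ready={D,E,G,H} → run E
t=22: ready={D,E,G,H} → run E
t=23: ready={D,E,G,H} → run E
t=24: ready={D,G,H} → run H
t=25: ready={D,G,H} → run H
t=26: ready={D,G,H} → run H
t=27: ready={D,G} → run D
t=28: ready={D,G} → run D
t=29: ready={D,G} → run D
t=30: ready={D,G} → run D
t=31: ready={D,G} → run D
t=32: ready={G} → run G
t=33: ready={G} → run G
t=34: ready={G} → run G
t=35: ready={G} → run G
t=36: ready={G} → run G
t=37: ready={G} → run G
t=38: ready={G} → run G
t=39: (idle)
t=40: (idle)
t=41: (idle)
t=42: (idle)
t=43: (idle)
t=44: (idle)
t=45: (idle)
t=46: (idle)

completion order = A, B, C, E, H, D, G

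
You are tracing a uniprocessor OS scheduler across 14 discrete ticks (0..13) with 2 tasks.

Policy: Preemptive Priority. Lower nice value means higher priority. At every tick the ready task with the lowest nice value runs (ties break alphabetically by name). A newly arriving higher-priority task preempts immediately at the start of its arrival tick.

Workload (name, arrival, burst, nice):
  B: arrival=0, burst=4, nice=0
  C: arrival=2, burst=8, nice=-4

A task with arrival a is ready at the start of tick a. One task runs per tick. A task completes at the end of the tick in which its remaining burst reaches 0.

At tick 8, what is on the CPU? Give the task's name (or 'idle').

running at tick 8 = C

t=0: ready={B} → run B
t=1: ready={B} → run B
t=2: ready={B,C} → run C
t=3: ready={B,C} → run C
t=4: ready={B,C} → run C
t=5: ready={B,C} → run C
t=6: ready={B,C} → run C
t=7: ready={B,C} → run C
t=8: ready={B,C} → run C
t=9: ready={B,C} → run C
t=10: ready={B} → run B
t=11: ready={B} → run B
t=12: (idle)
t=13: (idle)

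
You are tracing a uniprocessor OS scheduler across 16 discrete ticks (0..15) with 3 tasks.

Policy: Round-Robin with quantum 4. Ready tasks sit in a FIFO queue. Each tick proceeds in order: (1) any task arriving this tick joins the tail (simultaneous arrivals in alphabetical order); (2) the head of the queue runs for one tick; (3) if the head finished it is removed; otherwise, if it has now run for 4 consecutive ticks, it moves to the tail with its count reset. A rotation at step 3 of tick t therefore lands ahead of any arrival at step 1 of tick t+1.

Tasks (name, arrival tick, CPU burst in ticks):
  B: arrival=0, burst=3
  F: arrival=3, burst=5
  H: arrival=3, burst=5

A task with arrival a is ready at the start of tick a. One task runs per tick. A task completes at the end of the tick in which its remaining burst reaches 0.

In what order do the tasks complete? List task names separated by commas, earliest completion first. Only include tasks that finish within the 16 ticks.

t=0: queue=[B] q_used=0 → run B
t=1: queue=[B] q_used=1 → run B
t=2: queue=[B] q_used=2 → run B
t=3: queue=[F,H] q_used=0 → run F
t=4: queue=[F,H] q_used=1 → run F
t=5: queue=[F,H] q_used=2 → run F
t=6: queue=[F,H] q_used=3 → run F
t=7: queue=[H,F] q_used=0 → run H
t=8: queue=[H,F] q_used=1 → run H
t=9: queue=[H,F] q_used=2 → run H
t=10: queue=[H,F] q_used=3 → run H
t=11: queue=[F,H] q_used=0 → run F
t=12: queue=[H] q_used=0 → run H
t=13: (idle)
t=14: (idle)
t=15: (idle)

completion order = B, F, H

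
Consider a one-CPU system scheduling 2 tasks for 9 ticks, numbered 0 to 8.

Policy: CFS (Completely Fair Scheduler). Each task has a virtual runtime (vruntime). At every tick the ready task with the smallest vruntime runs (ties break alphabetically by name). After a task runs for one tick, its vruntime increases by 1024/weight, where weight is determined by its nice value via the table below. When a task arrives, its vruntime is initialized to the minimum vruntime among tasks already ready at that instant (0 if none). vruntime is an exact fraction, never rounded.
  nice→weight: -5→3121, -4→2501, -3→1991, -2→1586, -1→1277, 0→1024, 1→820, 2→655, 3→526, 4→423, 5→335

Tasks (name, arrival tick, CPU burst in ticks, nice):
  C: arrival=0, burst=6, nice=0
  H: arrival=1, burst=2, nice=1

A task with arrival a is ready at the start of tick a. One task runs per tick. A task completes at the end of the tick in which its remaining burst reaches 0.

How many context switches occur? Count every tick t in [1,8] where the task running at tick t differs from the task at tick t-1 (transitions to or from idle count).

t=0: vr[C=0] → run C
t=1: vr[C=1 H=1] → run C
t=2: vr[C=2 H=1] → run H
t=3: vr[C=2 H=461/205] → run C
t=4: vr[C=3 H=461/205] → run H
t=5: vr[C=3] → run C
t=6: vr[C=4] → run C
t=7: vr[C=5] → run C
t=8: (idle)

context switches = 5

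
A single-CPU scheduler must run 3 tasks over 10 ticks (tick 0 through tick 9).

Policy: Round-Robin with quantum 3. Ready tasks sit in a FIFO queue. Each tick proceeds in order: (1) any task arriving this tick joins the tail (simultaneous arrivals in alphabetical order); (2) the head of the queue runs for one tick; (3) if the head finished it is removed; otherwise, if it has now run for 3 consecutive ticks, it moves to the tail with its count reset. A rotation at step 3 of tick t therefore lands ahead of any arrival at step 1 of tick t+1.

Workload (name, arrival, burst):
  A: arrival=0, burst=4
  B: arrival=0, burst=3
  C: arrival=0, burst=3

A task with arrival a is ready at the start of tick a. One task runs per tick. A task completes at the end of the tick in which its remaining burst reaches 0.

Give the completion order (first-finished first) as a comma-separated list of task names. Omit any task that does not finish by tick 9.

t=0: queue=[A,B,C] q_used=0 → run A
t=1: queue=[A,B,C] q_used=1 → run A
t=2: queue=[A,B,C] q_used=2 → run A
t=3: queue=[B,C,A] q_used=0 → run B
t=4: queue=[B,C,A] q_used=1 → run B
t=5: queue=[B,C,A] q_used=2 → run B
t=6: queue=[C,A] q_used=0 → run C
t=7: queue=[C,A] q_used=1 → run C
t=8: queue=[C,A] q_used=2 → run C
t=9: queue=[A] q_used=0 → run A

completion order = B, C, A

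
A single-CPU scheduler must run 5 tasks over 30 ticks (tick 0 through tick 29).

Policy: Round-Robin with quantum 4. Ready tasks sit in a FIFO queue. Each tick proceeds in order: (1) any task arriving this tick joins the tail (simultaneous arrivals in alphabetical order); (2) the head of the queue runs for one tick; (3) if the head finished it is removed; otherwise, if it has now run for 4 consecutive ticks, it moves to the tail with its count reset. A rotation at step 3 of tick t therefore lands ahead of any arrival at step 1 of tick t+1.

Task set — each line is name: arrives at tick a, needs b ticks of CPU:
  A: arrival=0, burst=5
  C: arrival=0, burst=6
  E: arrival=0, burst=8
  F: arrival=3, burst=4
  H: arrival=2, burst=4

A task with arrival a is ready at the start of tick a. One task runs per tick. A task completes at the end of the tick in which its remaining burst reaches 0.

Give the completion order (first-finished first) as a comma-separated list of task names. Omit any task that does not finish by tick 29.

completion order = H, F, A, C, E

t=0: queue=[A,C,E] q_used=0 → run A
t=1: queue=[A,C,E] q_used=1 → run A
t=2: queue=[A,C,E,H] q_used=2 → run A
t=3: queue=[A,C,E,H,F] q_used=3 → run A
t=4: queue=[C,E,H,F,A] q_used=0 → run C
t=5: queue=[C,E,H,F,A] q_used=1 → run C
t=6: queue=[C,E,H,F,A] q_used=2 → run C
t=7: queue=[C,E,H,F,A] q_used=3 → run C
t=8: queue=[E,H,F,A,C] q_used=0 → run E
t=9: queue=[E,H,F,A,C] q_used=1 → run E
t=10: queue=[E,H,F,A,C] q_used=2 → run E
t=11: queue=[E,H,F,A,C] q_used=3 → run E
t=12: queue=[H,F,A,C,E] q_used=0 → run H
t=13: queue=[H,F,A,C,E] q_used=1 → run H
t=14: queue=[H,F,A,C,E] q_used=2 → run H
t=15: queue=[H,F,A,C,E] q_used=3 → run H
t=16: queue=[F,A,C,E] q_used=0 → run F
t=17: queue=[F,A,C,E] q_used=1 → run F
t=18: queue=[F,A,C,E] q_used=2 → run F
t=19: queue=[F,A,C,E] q_used=3 → run F
t=20: queue=[A,C,E] q_used=0 → run A
t=21: queue=[C,E] q_used=0 → run C
t=22: queue=[C,E] q_used=1 → run C
t=23: queue=[E] q_used=0 → run E
t=24: queue=[E] q_used=1 → run E
t=25: queue=[E] q_used=2 → run E
t=26: queue=[E] q_used=3 → run E
t=27: (idle)
t=28: (idle)
t=29: (idle)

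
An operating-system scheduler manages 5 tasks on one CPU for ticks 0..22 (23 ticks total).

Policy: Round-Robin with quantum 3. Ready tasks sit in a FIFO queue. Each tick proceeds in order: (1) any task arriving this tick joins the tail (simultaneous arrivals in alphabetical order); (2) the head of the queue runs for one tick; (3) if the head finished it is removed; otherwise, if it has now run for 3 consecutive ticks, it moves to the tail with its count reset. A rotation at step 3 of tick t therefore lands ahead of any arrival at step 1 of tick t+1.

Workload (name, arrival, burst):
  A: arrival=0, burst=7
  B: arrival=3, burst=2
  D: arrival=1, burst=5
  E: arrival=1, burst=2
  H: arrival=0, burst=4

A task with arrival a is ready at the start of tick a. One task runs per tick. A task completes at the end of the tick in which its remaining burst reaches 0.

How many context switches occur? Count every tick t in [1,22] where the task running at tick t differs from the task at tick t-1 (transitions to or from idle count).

t=0: queue=[A,H] q_used=0 → run A
t=1: queue=[A,H,D,E] q_used=1 → run A
t=2: queue=[A,H,D,E] q_used=2 → run A
t=3: queue=[H,D,E,A,B] q_used=0 → run H
t=4: queue=[H,D,E,A,B] q_used=1 → run H
t=5: queue=[H,D,E,A,B] q_used=2 → run H
t=6: queue=[D,E,A,B,H] q_used=0 → run D
t=7: queue=[D,E,A,B,H] q_used=1 → run D
t=8: queue=[D,E,A,B,H] q_used=2 → run D
t=9: queue=[E,A,B,H,D] q_used=0 → run E
t=10: queue=[E,A,B,H,D] q_used=1 → run E
t=11: queue=[A,B,H,D] q_used=0 → run A
t=12: queue=[A,B,H,D] q_used=1 → run A
t=13: queue=[A,B,H,D] q_used=2 → run A
t=14: queue=[B,H,D,A] q_used=0 → run B
t=15: queue=[B,H,D,A] q_used=1 → run B
t=16: queue=[H,D,A] q_used=0 → run H
t=17: queue=[D,A] q_used=0 → run D
t=18: queue=[D,A] q_used=1 → run D
t=19: queue=[A] q_used=0 → run A
t=20: (idle)
t=21: (idle)
t=22: (idle)

context switches = 9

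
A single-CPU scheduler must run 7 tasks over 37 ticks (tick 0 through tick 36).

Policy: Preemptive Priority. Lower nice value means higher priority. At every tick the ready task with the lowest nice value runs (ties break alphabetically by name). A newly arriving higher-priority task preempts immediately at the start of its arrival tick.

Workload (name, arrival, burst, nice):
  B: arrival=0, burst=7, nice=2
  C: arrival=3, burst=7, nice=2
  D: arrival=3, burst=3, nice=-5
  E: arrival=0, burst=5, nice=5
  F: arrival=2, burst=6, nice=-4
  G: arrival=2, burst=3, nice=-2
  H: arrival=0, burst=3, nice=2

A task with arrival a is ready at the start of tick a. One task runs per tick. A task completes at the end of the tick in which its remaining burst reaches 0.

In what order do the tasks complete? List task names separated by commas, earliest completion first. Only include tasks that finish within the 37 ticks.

completion order = D, F, G, B, C, H, E

t=0: ready={B,E,H} → run B
t=1: ready={B,E,H} → run B
t=2: ready={B,E,F,G,H} → run F
t=3: ready={B,C,D,E,F,G,H} → run D
t=4: ready={B,C,D,E,F,G,H} → run D
t=5: ready={B,C,D,E,F,G,H} → run D
t=6: ready={B,C,E,F,G,H} → run F
t=7: ready={B,C,E,F,G,H} → run F
t=8: ready={B,C,E,F,G,H} → run F
t=9: ready={B,C,E,F,G,H} → run F
t=10: ready={B,C,E,F,G,H} → run F
t=11: ready={B,C,E,G,H} → run G
t=12: ready={B,C,E,G,H} → run G
t=13: ready={B,C,E,G,H} → run G
t=14: ready={B,C,E,H} → run B
t=15: ready={B,C,E,H} → run B
t=16: ready={B,C,E,H} → run B
t=17: ready={B,C,E,H} → run B
t=18: ready={B,C,E,H} → run B
t=19: ready={C,E,H} → run C
t=20: ready={C,E,H} → run C
t=21: ready={C,E,H} → run C
t=22: ready={C,E,H} → run C
t=23: ready={C,E,H} → run C
t=24: ready={C,E,H} → run C
t=25: ready={C,E,H} → run C
t=26: ready={E,H} → run H
t=27: ready={E,H} → run H
t=28: ready={E,H} → run H
t=29: ready={E} → run E
t=30: ready={E} → run E
t=31: ready={E} → run E
t=32: ready={E} → run E
t=33: ready={E} → run E
t=34: (idle)
t=35: (idle)
t=36: (idle)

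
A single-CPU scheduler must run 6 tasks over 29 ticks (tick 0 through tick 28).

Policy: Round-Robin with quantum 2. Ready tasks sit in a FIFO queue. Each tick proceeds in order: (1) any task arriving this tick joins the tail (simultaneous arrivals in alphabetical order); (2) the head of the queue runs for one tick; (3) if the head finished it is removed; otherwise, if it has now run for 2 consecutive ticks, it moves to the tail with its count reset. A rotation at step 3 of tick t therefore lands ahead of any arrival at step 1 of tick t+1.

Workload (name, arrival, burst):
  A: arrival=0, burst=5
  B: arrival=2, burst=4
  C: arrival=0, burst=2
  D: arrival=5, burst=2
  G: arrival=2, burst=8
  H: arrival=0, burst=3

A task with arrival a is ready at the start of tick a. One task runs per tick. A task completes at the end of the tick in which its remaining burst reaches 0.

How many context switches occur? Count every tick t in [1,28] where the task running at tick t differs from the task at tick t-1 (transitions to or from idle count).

t=0: queue=[A,C,H] q_used=0 → run A
t=1: queue=[A,C,H] q_used=1 → run A
t=2: queue=[C,H,A,B,G] q_used=0 → run C
t=3: queue=[C,H,A,B,G] q_used=1 → run C
t=4: queue=[H,A,B,G] q_used=0 → run H
t=5: queue=[H,A,B,G,D] q_used=1 → run H
t=6: queue=[A,B,G,D,H] q_used=0 → run A
t=7: queue=[A,B,G,D,H] q_used=1 → run A
t=8: queue=[B,G,D,H,A] q_used=0 → run B
t=9: queue=[B,G,D,H,A] q_used=1 → run B
t=10: queue=[G,D,H,A,B] q_used=0 → run G
t=11: queue=[G,D,H,A,B] q_used=1 → run G
t=12: queue=[D,H,A,B,G] q_used=0 → run D
t=13: queue=[D,H,A,B,G] q_used=1 → run D
t=14: queue=[H,A,B,G] q_used=0 → run H
t=15: queue=[A,B,G] q_used=0 → run A
t=16: queue=[B,G] q_used=0 → run B
t=17: queue=[B,G] q_used=1 → run B
t=18: queue=[G] q_used=0 → run G
t=19: queue=[G] q_used=1 → run G
t=20: queue=[G] q_used=0 → run G
t=21: queue=[G] q_used=1 → run G
t=22: queue=[G] q_used=0 → run G
t=23: queue=[G] q_used=1 → run G
t=24: (idle)
t=25: (idle)
t=26: (idle)
t=27: (idle)
t=28: (idle)

context switches = 11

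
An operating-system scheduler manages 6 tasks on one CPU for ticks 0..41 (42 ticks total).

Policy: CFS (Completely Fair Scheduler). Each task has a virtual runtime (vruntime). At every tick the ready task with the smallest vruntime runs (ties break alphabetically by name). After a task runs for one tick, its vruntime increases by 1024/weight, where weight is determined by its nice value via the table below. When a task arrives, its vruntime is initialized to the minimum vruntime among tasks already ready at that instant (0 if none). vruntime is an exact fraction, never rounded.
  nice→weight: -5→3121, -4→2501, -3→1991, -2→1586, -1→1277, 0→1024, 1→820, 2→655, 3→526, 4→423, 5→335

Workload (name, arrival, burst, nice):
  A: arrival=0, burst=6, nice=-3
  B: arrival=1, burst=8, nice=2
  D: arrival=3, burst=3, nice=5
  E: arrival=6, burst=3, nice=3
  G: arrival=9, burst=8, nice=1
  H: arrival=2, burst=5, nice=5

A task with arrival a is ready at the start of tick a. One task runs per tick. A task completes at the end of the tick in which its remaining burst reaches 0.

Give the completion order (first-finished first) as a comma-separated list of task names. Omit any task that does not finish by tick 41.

t=0: vr[A=0] → run A
t=1: vr[A=1024/1991 B=1024/1991] → run A
t=2: vr[A=2048/1991 B=1024/1991 H=1024/1991] → run B
t=3: vr[A=2048/1991 B=2709504/1304105 D=1024/1991 H=1024/1991] → run D
t=4: vr[A=2048/1991 B=2709504/1304105 D=2381824/666985 H=1024/1991] → run H
t=5: vr[A=2048/1991 B=2709504/1304105 D=2381824/666985 H=2381824/666985] → run A
t=6: vr[A=3072/1991 B=2709504/1304105 D=2381824/666985 E=3072/1991 H=2381824/666985] → run A
t=7: vr[A=4096/1991 B=2709504/1304105 D=2381824/666985 E=3072/1991 H=2381824/666985] → run E
t=8: vr[A=4096/1991 B=2709504/1304105 D=2381824/666985 E=1827328/523633 H=2381824/666985] → run A
t=9: vr[A=5120/1991 B=2709504/1304105 D=2381824/666985 E=1827328/523633 G=2709504/1304105 H=2381824/666985] → run B
t=10: vr[A=5120/1991 B=4748288/1304105 D=2381824/666985 E=1827328/523633 G=2709504/1304105 H=2381824/666985] → run G
t=11: vr[A=5120/1991 B=4748288/1304105 D=2381824/666985 E=1827328/523633 G=35571968/10693661 H=2381824/666985] → run A
t=12: vr[B=4748288/1304105 D=2381824/666985 E=1827328/523633 G=35571968/10693661 H=2381824/666985] → run G
t=13: vr[B=4748288/1304105 D=2381824/666985 E=1827328/523633 G=244630016/53468305 H=2381824/666985] → run E
t=14: vr[B=4748288/1304105 D=2381824/666985 E=2846720/523633 G=244630016/53468305 H=2381824/666985] → run D
t=15: vr[B=4748288/1304105 D=4420608/666985 E=2846720/523633 G=244630016/53468305 H=2381824/666985] → run H
t=16: vr[B=4748288/1304105 D=4420608/666985 E=2846720/523633 G=244630016/53468305 H=4420608/666985] → run B
t=17: vr[B=6787072/1304105 D=4420608/666985 E=2846720/523633 G=244630016/53468305 H=4420608/666985] → run G
t=18: vr[B=6787072/1304105 D=4420608/666985 E=2846720/523633 G=311400192/53468305 H=4420608/666985] → run B
t=19: vr[B=8825856/1304105 D=4420608/666985 E=2846720/523633 G=311400192/53468305 H=4420608/666985] → run E
t=20: vr[B=8825856/1304105 D=4420608/666985 G=311400192/53468305 H=4420608/666985] → run G
t=21: vr[B=8825856/1304105 D=4420608/666985 G=378170368/53468305 H=4420608/666985] → run D
t=22: vr[B=8825856/1304105 G=378170368/53468305 H=4420608/666985] → run H
t=23: vr[B=8825856/1304105 G=378170368/53468305 H=6459392/666985] → run B
t=24: vr[B=2172928/260821 G=378170368/53468305 H=6459392/666985] → run G
t=25: vr[B=2172928/260821 G=444940544/53468305 H=6459392/666985] → run G
t=26: vr[B=2172928/260821 G=102342144/10693661 H=6459392/666985] → run B
t=27: vr[B=12903424/1304105 G=102342144/10693661 H=6459392/666985] → run G
t=28: vr[B=12903424/1304105 G=578480896/53468305 H=6459392/666985] → run H
t=29: vr[B=12903424/1304105 G=578480896/53468305 H=8498176/666985] → run B
t=30: vr[B=14942208/1304105 G=578480896/53468305 H=8498176/666985] → run G
t=31: vr[B=14942208/1304105 H=8498176/666985] → run B
t=32: vr[H=8498176/666985] → run H
t=33: (idle)
t=34: (idle)
t=35: (idle)
t=36: (idle)
t=37: (idle)
t=38: (idle)
t=39: (idle)
t=40: (idle)
t=41: (idle)

completion order = A, E, D, G, B, H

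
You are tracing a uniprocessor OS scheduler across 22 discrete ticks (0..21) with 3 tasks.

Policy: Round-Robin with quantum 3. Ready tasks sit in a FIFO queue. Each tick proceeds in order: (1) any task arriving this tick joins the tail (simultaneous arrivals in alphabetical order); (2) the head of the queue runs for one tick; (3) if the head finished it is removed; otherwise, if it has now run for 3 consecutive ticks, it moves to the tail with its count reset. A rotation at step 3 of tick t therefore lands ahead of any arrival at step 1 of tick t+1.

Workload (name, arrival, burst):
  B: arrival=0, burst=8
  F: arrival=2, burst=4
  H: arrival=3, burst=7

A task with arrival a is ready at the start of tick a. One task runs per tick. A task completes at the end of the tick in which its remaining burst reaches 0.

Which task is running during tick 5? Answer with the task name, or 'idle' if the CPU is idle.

t=0: queue=[B] q_used=0 → run B
t=1: queue=[B] q_used=1 → run B
t=2: queue=[B,F] q_used=2 → run B
t=3: queue=[F,B,H] q_used=0 → run F
t=4: queue=[F,B,H] q_used=1 → run F
t=5: queue=[F,B,H] q_used=2 → run F
t=6: queue=[B,H,F] q_used=0 → run B
t=7: queue=[B,H,F] q_used=1 → run B
t=8: queue=[B,H,F] q_used=2 → run B
t=9: queue=[H,F,B] q_used=0 → run H
t=10: queue=[H,F,B] q_used=1 → run H
t=11: queue=[H,F,B] q_used=2 → run H
t=12: queue=[F,B,H] q_used=0 → run F
t=13: queue=[B,H] q_used=0 → run B
t=14: queue=[B,H] q_used=1 → run B
t=15: queue=[H] q_used=0 → run H
t=16: queue=[H] q_used=1 → run H
t=17: queue=[H] q_used=2 → run H
t=18: queue=[H] q_used=0 → run H
t=19: (idle)
t=20: (idle)
t=21: (idle)

running at tick 5 = F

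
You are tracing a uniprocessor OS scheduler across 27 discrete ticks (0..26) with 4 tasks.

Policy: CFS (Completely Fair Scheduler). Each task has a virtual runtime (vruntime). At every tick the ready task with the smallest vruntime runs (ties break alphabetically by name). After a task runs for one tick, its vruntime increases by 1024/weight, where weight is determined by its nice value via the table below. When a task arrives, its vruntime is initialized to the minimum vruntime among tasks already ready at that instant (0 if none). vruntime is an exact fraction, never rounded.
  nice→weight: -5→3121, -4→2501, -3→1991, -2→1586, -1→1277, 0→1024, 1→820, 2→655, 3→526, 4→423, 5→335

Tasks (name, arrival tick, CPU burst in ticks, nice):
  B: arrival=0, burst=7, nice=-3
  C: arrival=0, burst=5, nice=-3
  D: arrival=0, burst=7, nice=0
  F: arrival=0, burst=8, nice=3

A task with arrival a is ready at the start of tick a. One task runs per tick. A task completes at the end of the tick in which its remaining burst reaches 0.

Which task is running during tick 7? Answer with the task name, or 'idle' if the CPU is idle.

t=0: vr[B=0 C=0 D=0 F=0] → run B
t=1: vr[B=1024/1991 C=0 D=0 F=0] → run C
t=2: vr[B=1024/1991 C=1024/1991 D=0 F=0] → run D
t=3: vr[B=1024/1991 C=1024/1991 D=1 F=0] → run F
t=4: vr[B=1024/1991 C=1024/1991 D=1 F=512/263] → run B
t=5: vr[B=2048/1991 C=1024/1991 D=1 F=512/263] → run C
t=6: vr[B=2048/1991 C=2048/1991 D=1 F=512/263] → run D
t=7: vr[B=2048/1991 C=2048/1991 D=2 F=512/263] → run B
t=8: vr[B=3072/1991 C=2048/1991 D=2 F=512/263] → run C
t=9: vr[B=3072/1991 C=3072/1991 D=2 F=512/263] → run B
t=10: vr[B=4096/1991 C=3072/1991 D=2 F=512/263] → run C
t=11: vr[B=4096/1991 C=4096/1991 D=2 F=512/263] → run F
t=12: vr[B=4096/1991 C=4096/1991 D=2 F=1024/263] → run D
t=13: vr[B=4096/1991 C=4096/1991 D=3 F=1024/263] → run B
t=14: vr[B=5120/1991 C=4096/1991 D=3 F=1024/263] → run C
t=15: vr[B=5120/1991 D=3 F=1024/263] → run B
t=16: vr[B=6144/1991 D=3 F=1024/263] → run D
t=17: vr[B=6144/1991 D=4 F=1024/263] → run B
t=18: vr[D=4 F=1024/263] → run F
t=19: vr[D=4 F=1536/263] → run D
t=20: vr[D=5 F=1536/263] → run D
t=21: vr[D=6 F=1536/263] → run F
t=22: vr[D=6 F=2048/263] → run D
t=23: vr[F=2048/263] → run F
t=24: vr[F=2560/263] → run F
t=25: vr[F=3072/263] → run F
t=26: vr[F=3584/263] → run F

running at tick 7 = B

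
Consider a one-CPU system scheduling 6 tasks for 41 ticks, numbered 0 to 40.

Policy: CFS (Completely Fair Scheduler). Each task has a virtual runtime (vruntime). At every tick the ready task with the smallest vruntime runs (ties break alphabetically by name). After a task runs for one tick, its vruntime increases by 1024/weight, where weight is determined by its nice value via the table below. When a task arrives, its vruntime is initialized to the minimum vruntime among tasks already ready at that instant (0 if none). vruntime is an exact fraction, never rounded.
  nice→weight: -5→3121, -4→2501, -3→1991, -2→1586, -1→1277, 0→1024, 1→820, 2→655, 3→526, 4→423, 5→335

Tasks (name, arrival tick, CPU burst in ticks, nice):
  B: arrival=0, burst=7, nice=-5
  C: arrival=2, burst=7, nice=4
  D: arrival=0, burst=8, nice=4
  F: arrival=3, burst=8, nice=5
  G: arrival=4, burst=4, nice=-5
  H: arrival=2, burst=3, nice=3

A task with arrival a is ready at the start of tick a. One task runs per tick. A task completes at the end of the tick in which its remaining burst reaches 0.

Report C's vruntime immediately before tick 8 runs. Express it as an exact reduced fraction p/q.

t=0: vr[B=0 D=0] → run B
t=1: vr[B=1024/3121 D=0] → run D
t=2: vr[B=1024/3121 C=1024/3121 D=1024/423 H=1024/3121] → run B
t=3: vr[B=2048/3121 C=1024/3121 D=1024/423 F=1024/3121 H=1024/3121] → run C
t=4: vr[B=2048/3121 C=3629056/1320183 D=1024/423 F=1024/3121 G=1024/3121 H=1024/3121] → run F
t=5: vr[B=2048/3121 C=3629056/1320183 D=1024/423 F=3538944/1045535 G=1024/3121 H=1024/3121] → run G
t=6: vr[B=2048/3121 C=3629056/1320183 D=1024/423 F=3538944/1045535 G=2048/3121 H=1024/3121] → run H
t=7: vr[B=2048/3121 C=3629056/1320183 D=1024/423 F=3538944/1045535 G=2048/3121 H=1867264/820823] → run B
t=8: vr[B=3072/3121 C=3629056/1320183 D=1024/423 F=3538944/1045535 G=2048/3121 H=1867264/820823] → run G
t=9: vr[B=3072/3121 C=3629056/1320183 D=1024/423 F=3538944/1045535 G=3072/3121 H=1867264/820823] → run B
t=10: vr[B=4096/3121 C=3629056/1320183 D=1024/423 F=3538944/1045535 G=3072/3121 H=1867264/820823] → run G
t=11: vr[B=4096/3121 C=3629056/1320183 D=1024/423 F=3538944/1045535 G=4096/3121 H=1867264/820823] → run B
t=12: vr[B=5120/3121 C=3629056/1320183 D=1024/423 F=3538944/1045535 G=4096/3121 H=1867264/820823] → run G
t=13: vr[B=5120/3121 C=3629056/1320183 D=1024/423 F=3538944/1045535 H=1867264/820823] → run B
t=14: vr[B=6144/3121 C=3629056/1320183 D=1024/423 F=3538944/1045535 H=1867264/820823] → run B
t=15: vr[C=3629056/1320183 D=1024/423 F=3538944/1045535 H=1867264/820823] → run H
t=16: vr[C=3629056/1320183 D=1024/423 F=3538944/1045535 H=3465216/820823] → run D
t=17: vr[C=3629056/1320183 D=2048/423 F=3538944/1045535 H=3465216/820823] → run C
t=18: vr[C=6824960/1320183 D=2048/423 F=3538944/1045535 H=3465216/820823] → run F
t=19: vr[C=6824960/1320183 D=2048/423 F=6734848/1045535 H=3465216/820823] → run H
t=20: vr[C=6824960/1320183 D=2048/423 F=6734848/1045535] → run D
t=21: vr[C=6824960/1320183 D=1024/141 F=6734848/1045535] → run C
t=22: vr[C=3340288/440061 D=1024/141 F=6734848/1045535] → run F
t=23: vr[C=3340288/440061 D=1024/141 F=9930752/1045535] → run D
t=24: vr[C=3340288/440061 D=4096/423 F=9930752/1045535] → run C
t=25: vr[C=13216768/1320183 D=4096/423 F=9930752/1045535] → run F
t=26: vr[C=13216768/1320183 D=4096/423 F=13126656/1045535] → run D
t=27: vr[C=13216768/1320183 D=5120/423 F=13126656/1045535] → run C
t=28: vr[C=16412672/1320183 D=5120/423 F=13126656/1045535] → run D
t=29: vr[C=16412672/1320183 D=2048/141 F=13126656/1045535] → run C
t=30: vr[C=6536192/440061 D=2048/141 F=13126656/1045535] → run F
t=31: vr[C=6536192/440061 D=2048/141 F=3264512/209107] → run D
t=32: vr[C=6536192/440061 D=7168/423 F=3264512/209107] → run C
t=33: vr[D=7168/423 F=3264512/209107] → run F
t=34: vr[D=7168/423 F=19518464/1045535] → run D
t=35: vr[F=19518464/1045535] → run F
t=36: vr[F=22714368/1045535] → run F
t=37: (idle)
t=38: (idle)
t=39: (idle)
t=40: (idle)

vruntime(C, start of tick 8) = 3629056/1320183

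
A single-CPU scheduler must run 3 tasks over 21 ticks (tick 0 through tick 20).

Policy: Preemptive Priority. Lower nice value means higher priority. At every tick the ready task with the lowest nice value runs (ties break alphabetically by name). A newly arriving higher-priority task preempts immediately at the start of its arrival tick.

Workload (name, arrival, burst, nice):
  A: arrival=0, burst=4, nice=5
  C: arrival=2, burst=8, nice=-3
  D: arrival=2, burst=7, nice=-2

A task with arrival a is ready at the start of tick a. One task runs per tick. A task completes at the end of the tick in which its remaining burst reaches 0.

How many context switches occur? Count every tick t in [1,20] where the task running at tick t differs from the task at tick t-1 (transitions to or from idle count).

t=0: ready={A} → run A
t=1: ready={A} → run A
t=2: ready={A,C,D} → run C
t=3: ready={A,C,D} → run C
t=4: ready={A,C,D} → run C
t=5: ready={A,C,D} → run C
t=6: ready={A,C,D} → run C
t=7: ready={A,C,D} → run C
t=8: ready={A,C,D} → run C
t=9: ready={A,C,D} → run C
t=10: ready={A,D} → run D
t=11: ready={A,D} → run D
t=12: ready={A,D} → run D
t=13: ready={A,D} → run D
t=14: ready={A,D} → run D
t=15: ready={A,D} → run D
t=16: ready={A,D} → run D
t=17: ready={A} → run A
t=18: ready={A} → run A
t=19: (idle)
t=20: (idle)

context switches = 4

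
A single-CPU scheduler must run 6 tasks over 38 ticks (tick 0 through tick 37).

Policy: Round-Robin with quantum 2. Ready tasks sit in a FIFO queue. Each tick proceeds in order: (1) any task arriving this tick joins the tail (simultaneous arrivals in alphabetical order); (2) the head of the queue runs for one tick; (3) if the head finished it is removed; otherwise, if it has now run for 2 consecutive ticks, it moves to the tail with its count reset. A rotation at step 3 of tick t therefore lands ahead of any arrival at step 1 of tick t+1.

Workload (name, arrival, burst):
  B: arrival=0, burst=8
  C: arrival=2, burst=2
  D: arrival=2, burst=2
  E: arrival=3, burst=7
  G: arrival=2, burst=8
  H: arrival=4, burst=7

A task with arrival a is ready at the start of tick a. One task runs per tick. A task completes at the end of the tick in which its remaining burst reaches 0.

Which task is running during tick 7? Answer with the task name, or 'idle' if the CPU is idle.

running at tick 7 = D

t=0: queue=[B] q_used=0 → run B
t=1: queue=[B] q_used=1 → run B
t=2: queue=[B,C,D,G] q_used=0 → run B
t=3: queue=[B,C,D,G,E] q_used=1 → run B
t=4: queue=[C,D,G,E,B,H] q_used=0 → run C
t=5: queue=[C,D,G,E,B,H] q_used=1 → run C
t=6: queue=[D,G,E,B,H] q_used=0 → run D
t=7: queue=[D,G,E,B,H] q_used=1 → run D
t=8: queue=[G,E,B,H] q_used=0 → run G
t=9: queue=[G,E,B,H] q_used=1 → run G
t=10: queue=[E,B,H,G] q_used=0 → run E
t=11: queue=[E,B,H,G] q_used=1 → run E
t=12: queue=[B,H,G,E] q_used=0 → run B
t=13: queue=[B,H,G,E] q_used=1 → run B
t=14: queue=[H,G,E,B] q_used=0 → run H
t=15: queue=[H,G,E,B] q_used=1 → run H
t=16: queue=[G,E,B,H] q_used=0 → run G
t=17: queue=[G,E,B,H] q_used=1 → run G
t=18: queue=[E,B,H,G] q_used=0 → run E
t=19: queue=[E,B,H,G] q_used=1 → run E
t=20: queue=[B,H,G,E] q_used=0 → run B
t=21: queue=[B,H,G,E] q_used=1 → run B
t=22: queue=[H,G,E] q_used=0 → run H
t=23: queue=[H,G,E] q_used=1 → run H
t=24: queue=[G,E,H] q_used=0 → run G
t=25: queue=[G,E,H] q_used=1 → run G
t=26: queue=[E,H,G] q_used=0 → run E
t=27: queue=[E,H,G] q_used=1 → run E
t=28: queue=[H,G,E] q_used=0 → run H
t=29: queue=[H,G,E] q_used=1 → run H
t=30: queue=[G,E,H] q_used=0 → run G
t=31: queue=[G,E,H] q_used=1 → run G
t=32: queue=[E,H] q_used=0 → run E
t=33: queue=[H] q_used=0 → run H
t=34: (idle)
t=35: (idle)
t=36: (idle)
t=37: (idle)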